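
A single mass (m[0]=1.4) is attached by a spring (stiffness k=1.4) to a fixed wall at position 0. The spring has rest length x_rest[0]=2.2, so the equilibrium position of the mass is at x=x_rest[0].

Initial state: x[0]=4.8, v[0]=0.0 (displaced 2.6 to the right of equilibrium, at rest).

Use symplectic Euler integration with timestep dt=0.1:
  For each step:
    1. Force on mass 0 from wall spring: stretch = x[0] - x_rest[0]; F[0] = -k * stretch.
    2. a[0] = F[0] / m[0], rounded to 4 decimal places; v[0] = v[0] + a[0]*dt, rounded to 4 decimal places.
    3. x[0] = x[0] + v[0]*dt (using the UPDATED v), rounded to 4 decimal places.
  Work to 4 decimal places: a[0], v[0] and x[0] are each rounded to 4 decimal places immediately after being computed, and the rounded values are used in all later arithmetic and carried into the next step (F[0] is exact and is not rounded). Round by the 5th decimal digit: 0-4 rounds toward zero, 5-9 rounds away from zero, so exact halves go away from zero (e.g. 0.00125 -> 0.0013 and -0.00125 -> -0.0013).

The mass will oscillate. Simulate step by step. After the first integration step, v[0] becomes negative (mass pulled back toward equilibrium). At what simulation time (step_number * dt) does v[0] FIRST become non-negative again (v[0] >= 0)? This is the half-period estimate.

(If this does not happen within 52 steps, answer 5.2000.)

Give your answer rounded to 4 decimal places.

Answer: 3.2000

Derivation:
Step 0: x=[4.8000] v=[0.0000]
Step 1: x=[4.7740] v=[-0.2600]
Step 2: x=[4.7223] v=[-0.5174]
Step 3: x=[4.6453] v=[-0.7696]
Step 4: x=[4.5439] v=[-1.0141]
Step 5: x=[4.4191] v=[-1.2485]
Step 6: x=[4.2721] v=[-1.4704]
Step 7: x=[4.1043] v=[-1.6776]
Step 8: x=[3.9175] v=[-1.8680]
Step 9: x=[3.7135] v=[-2.0398]
Step 10: x=[3.4944] v=[-2.1912]
Step 11: x=[3.2623] v=[-2.3206]
Step 12: x=[3.0196] v=[-2.4268]
Step 13: x=[2.7687] v=[-2.5088]
Step 14: x=[2.5121] v=[-2.5657]
Step 15: x=[2.2524] v=[-2.5969]
Step 16: x=[1.9922] v=[-2.6021]
Step 17: x=[1.7341] v=[-2.5813]
Step 18: x=[1.4806] v=[-2.5347]
Step 19: x=[1.2343] v=[-2.4628]
Step 20: x=[0.9977] v=[-2.3662]
Step 21: x=[0.7731] v=[-2.2460]
Step 22: x=[0.5628] v=[-2.1033]
Step 23: x=[0.3688] v=[-1.9396]
Step 24: x=[0.1932] v=[-1.7565]
Step 25: x=[0.0376] v=[-1.5558]
Step 26: x=[-0.0964] v=[-1.3396]
Step 27: x=[-0.2074] v=[-1.1100]
Step 28: x=[-0.2943] v=[-0.8693]
Step 29: x=[-0.3563] v=[-0.6199]
Step 30: x=[-0.3927] v=[-0.3643]
Step 31: x=[-0.4032] v=[-0.1050]
Step 32: x=[-0.3877] v=[0.1553]
First v>=0 after going negative at step 32, time=3.2000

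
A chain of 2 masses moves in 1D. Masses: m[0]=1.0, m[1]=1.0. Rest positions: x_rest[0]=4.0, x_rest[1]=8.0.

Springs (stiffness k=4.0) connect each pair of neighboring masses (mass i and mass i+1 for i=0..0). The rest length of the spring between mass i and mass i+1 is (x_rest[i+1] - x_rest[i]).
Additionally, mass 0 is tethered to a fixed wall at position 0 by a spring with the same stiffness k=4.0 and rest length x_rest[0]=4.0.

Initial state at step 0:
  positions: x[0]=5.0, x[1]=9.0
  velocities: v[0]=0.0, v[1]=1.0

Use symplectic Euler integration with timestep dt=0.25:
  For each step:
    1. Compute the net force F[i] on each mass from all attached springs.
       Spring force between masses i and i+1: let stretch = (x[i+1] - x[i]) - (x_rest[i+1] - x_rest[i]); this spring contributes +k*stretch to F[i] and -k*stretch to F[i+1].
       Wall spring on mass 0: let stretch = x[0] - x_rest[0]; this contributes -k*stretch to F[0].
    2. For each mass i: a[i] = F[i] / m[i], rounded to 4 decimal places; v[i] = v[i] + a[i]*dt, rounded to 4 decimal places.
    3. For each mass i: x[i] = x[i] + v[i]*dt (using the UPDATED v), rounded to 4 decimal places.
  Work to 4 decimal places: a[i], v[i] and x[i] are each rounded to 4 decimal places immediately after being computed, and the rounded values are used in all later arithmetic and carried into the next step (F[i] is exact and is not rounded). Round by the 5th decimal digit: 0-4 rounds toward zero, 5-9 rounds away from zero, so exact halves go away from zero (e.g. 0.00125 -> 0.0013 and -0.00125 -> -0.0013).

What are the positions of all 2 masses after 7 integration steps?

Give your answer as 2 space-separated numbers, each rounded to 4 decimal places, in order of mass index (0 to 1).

Answer: 4.1677 7.4481

Derivation:
Step 0: x=[5.0000 9.0000] v=[0.0000 1.0000]
Step 1: x=[4.7500 9.2500] v=[-1.0000 1.0000]
Step 2: x=[4.4375 9.3750] v=[-1.2500 0.5000]
Step 3: x=[4.2500 9.2656] v=[-0.7500 -0.4375]
Step 4: x=[4.2539 8.9023] v=[0.0156 -1.4531]
Step 5: x=[4.3564 8.3769] v=[0.4101 -2.1015]
Step 6: x=[4.3750 7.8464] v=[0.0742 -2.1220]
Step 7: x=[4.1677 7.4481] v=[-0.8294 -1.5934]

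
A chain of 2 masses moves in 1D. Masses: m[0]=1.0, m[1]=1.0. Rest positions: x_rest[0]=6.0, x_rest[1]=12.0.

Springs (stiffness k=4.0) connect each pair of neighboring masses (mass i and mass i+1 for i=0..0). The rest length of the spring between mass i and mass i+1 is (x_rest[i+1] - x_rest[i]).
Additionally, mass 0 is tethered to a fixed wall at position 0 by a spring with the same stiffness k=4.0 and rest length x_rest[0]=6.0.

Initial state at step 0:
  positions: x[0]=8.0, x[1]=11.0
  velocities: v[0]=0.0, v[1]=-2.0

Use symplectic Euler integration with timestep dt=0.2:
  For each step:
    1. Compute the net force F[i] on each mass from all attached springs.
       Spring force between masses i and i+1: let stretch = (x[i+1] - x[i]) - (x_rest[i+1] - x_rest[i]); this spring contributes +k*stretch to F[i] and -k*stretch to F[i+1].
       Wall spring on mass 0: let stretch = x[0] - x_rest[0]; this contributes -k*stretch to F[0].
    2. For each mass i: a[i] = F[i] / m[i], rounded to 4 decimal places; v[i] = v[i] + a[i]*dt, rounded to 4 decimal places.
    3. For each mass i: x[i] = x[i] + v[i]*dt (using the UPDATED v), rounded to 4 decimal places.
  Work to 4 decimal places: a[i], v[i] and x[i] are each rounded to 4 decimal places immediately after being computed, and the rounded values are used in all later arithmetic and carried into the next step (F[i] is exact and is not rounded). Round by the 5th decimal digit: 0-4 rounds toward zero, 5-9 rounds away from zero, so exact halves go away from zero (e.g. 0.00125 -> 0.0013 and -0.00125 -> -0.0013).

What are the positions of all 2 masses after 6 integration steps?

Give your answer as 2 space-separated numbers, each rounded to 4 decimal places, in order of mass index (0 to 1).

Step 0: x=[8.0000 11.0000] v=[0.0000 -2.0000]
Step 1: x=[7.2000 11.0800] v=[-4.0000 0.4000]
Step 2: x=[5.8688 11.4992] v=[-6.6560 2.0960]
Step 3: x=[4.4995 11.9775] v=[-6.8467 2.3917]
Step 4: x=[3.6067 12.2194] v=[-4.4639 1.2093]
Step 5: x=[3.5149 12.0432] v=[-0.4591 -0.8809]
Step 6: x=[4.2252 11.4625] v=[3.5516 -2.9035]

Answer: 4.2252 11.4625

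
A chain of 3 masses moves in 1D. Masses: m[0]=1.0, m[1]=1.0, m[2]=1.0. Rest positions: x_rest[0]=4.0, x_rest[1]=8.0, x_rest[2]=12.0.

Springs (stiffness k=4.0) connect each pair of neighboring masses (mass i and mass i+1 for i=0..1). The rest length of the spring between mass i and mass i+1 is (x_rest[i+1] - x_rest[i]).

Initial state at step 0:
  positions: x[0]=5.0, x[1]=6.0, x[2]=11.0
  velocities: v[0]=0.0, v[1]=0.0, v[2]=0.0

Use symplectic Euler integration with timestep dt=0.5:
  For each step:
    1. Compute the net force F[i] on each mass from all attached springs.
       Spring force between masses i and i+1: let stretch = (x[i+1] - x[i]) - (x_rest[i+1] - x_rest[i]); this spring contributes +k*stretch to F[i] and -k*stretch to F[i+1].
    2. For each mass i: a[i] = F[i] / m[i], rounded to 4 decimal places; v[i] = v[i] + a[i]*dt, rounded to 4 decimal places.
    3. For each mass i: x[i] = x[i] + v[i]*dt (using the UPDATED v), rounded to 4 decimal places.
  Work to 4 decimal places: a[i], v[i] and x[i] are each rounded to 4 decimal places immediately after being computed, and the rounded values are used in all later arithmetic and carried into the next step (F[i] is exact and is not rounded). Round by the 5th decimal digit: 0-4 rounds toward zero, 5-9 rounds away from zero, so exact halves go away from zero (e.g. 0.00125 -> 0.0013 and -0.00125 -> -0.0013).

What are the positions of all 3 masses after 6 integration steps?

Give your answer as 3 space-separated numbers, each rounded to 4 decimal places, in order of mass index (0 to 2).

Step 0: x=[5.0000 6.0000 11.0000] v=[0.0000 0.0000 0.0000]
Step 1: x=[2.0000 10.0000 10.0000] v=[-6.0000 8.0000 -2.0000]
Step 2: x=[3.0000 6.0000 13.0000] v=[2.0000 -8.0000 6.0000]
Step 3: x=[3.0000 6.0000 13.0000] v=[0.0000 0.0000 0.0000]
Step 4: x=[2.0000 10.0000 10.0000] v=[-2.0000 8.0000 -6.0000]
Step 5: x=[5.0000 6.0000 11.0000] v=[6.0000 -8.0000 2.0000]
Step 6: x=[5.0000 6.0000 11.0000] v=[0.0000 0.0000 0.0000]

Answer: 5.0000 6.0000 11.0000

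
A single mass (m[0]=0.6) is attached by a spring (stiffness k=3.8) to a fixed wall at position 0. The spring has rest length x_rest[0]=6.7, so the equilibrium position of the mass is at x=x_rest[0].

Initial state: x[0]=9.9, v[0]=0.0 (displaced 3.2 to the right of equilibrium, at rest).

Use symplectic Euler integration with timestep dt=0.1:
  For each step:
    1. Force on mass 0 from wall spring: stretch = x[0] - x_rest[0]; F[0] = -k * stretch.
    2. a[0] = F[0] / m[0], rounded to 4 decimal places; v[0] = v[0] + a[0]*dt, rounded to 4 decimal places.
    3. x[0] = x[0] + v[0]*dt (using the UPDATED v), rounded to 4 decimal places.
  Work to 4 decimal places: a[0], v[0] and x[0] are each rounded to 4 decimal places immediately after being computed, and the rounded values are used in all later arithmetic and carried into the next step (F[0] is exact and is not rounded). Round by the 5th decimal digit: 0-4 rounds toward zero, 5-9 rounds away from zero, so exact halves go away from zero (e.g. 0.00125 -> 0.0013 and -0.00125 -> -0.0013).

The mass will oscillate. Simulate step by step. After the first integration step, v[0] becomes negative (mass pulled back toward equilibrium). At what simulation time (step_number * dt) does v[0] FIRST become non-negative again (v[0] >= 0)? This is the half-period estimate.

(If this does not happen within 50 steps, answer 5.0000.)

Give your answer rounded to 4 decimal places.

Answer: 1.3000

Derivation:
Step 0: x=[9.9000] v=[0.0000]
Step 1: x=[9.6973] v=[-2.0267]
Step 2: x=[9.3048] v=[-3.9250]
Step 3: x=[8.7473] v=[-5.5747]
Step 4: x=[8.0602] v=[-6.8713]
Step 5: x=[7.2869] v=[-7.7328]
Step 6: x=[6.4765] v=[-8.1045]
Step 7: x=[5.6802] v=[-7.9630]
Step 8: x=[4.9485] v=[-7.3171]
Step 9: x=[4.3277] v=[-6.2078]
Step 10: x=[3.8572] v=[-4.7053]
Step 11: x=[3.5667] v=[-2.9049]
Step 12: x=[3.4747] v=[-0.9205]
Step 13: x=[3.5869] v=[1.1222]
First v>=0 after going negative at step 13, time=1.3000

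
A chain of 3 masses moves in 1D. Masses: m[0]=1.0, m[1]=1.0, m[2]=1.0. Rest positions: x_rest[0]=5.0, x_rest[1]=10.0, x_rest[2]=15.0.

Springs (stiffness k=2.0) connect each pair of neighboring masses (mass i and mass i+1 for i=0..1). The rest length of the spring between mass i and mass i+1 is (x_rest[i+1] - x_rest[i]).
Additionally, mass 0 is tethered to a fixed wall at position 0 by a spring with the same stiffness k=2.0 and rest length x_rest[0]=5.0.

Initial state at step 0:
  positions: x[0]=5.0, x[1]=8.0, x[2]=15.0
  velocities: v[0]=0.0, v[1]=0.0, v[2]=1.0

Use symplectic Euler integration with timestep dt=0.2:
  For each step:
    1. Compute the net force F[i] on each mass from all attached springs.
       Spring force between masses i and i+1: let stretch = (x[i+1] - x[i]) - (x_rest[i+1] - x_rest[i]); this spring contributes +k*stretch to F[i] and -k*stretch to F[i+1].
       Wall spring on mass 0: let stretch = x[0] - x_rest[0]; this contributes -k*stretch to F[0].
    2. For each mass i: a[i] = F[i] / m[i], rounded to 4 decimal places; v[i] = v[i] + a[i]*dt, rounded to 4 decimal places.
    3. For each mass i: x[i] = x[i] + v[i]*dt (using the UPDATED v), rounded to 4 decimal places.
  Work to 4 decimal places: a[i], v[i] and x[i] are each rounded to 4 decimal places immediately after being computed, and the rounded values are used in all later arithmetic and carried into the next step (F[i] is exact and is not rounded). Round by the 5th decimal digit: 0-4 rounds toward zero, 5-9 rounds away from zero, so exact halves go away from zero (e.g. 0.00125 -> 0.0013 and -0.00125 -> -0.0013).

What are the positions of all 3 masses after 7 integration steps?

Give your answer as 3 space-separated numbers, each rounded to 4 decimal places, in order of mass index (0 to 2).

Step 0: x=[5.0000 8.0000 15.0000] v=[0.0000 0.0000 1.0000]
Step 1: x=[4.8400 8.3200 15.0400] v=[-0.8000 1.6000 0.2000]
Step 2: x=[4.5712 8.8992 14.9424] v=[-1.3440 2.8960 -0.4880]
Step 3: x=[4.2829 9.6156 14.7613] v=[-1.4413 3.5821 -0.9053]
Step 4: x=[4.0786 10.3171 14.5686] v=[-1.0214 3.5073 -0.9636]
Step 5: x=[4.0471 10.8596 14.4358] v=[-0.1574 2.7125 -0.6642]
Step 6: x=[4.2369 11.1432 14.4169] v=[0.9488 1.4180 -0.0947]
Step 7: x=[4.6402 11.1362 14.5361] v=[2.0166 -0.0350 0.5958]

Answer: 4.6402 11.1362 14.5361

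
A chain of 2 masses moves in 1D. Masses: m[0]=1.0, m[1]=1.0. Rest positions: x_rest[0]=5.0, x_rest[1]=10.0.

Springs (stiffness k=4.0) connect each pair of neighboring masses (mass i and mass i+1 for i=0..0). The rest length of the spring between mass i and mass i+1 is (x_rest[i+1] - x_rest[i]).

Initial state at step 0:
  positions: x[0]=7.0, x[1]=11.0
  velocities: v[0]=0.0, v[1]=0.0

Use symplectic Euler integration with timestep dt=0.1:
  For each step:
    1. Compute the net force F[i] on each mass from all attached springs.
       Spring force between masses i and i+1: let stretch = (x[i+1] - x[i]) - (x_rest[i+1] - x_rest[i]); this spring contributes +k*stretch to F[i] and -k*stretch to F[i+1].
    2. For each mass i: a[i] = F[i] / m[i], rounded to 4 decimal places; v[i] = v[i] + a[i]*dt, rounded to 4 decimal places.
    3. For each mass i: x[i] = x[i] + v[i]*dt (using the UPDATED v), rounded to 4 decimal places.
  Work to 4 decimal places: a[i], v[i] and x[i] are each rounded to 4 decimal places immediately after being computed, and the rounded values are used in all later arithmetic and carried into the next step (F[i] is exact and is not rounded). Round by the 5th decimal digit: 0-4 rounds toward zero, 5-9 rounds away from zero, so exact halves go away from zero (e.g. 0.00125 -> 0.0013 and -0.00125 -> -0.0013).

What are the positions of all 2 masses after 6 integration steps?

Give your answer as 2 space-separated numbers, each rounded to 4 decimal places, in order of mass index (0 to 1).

Step 0: x=[7.0000 11.0000] v=[0.0000 0.0000]
Step 1: x=[6.9600 11.0400] v=[-0.4000 0.4000]
Step 2: x=[6.8832 11.1168] v=[-0.7680 0.7680]
Step 3: x=[6.7757 11.2243] v=[-1.0746 1.0746]
Step 4: x=[6.6462 11.3538] v=[-1.2952 1.2952]
Step 5: x=[6.5050 11.4950] v=[-1.4122 1.4122]
Step 6: x=[6.3634 11.6366] v=[-1.4162 1.4162]

Answer: 6.3634 11.6366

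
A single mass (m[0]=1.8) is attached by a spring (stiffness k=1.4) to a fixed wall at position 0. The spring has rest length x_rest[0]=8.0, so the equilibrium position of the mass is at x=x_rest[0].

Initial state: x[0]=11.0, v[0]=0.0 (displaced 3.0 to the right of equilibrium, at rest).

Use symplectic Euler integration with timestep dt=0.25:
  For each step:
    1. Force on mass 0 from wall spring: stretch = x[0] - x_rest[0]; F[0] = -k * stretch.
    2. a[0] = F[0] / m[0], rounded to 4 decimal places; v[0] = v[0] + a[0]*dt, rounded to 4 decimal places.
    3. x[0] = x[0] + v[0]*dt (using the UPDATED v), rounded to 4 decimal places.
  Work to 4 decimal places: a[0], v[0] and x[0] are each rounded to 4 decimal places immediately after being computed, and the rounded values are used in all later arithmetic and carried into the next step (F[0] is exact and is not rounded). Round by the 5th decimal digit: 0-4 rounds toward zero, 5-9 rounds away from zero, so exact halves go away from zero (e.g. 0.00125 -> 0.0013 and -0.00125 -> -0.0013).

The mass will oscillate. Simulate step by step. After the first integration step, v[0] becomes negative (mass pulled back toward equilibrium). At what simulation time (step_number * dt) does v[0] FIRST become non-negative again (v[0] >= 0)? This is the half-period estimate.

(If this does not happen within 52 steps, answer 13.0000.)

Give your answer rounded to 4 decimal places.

Step 0: x=[11.0000] v=[0.0000]
Step 1: x=[10.8542] v=[-0.5833]
Step 2: x=[10.5696] v=[-1.1383]
Step 3: x=[10.1601] v=[-1.6380]
Step 4: x=[9.6456] v=[-2.0580]
Step 5: x=[9.0511] v=[-2.3780]
Step 6: x=[8.4055] v=[-2.5824]
Step 7: x=[7.7402] v=[-2.6613]
Step 8: x=[7.0875] v=[-2.6108]
Step 9: x=[6.4792] v=[-2.4334]
Step 10: x=[5.9448] v=[-2.1377]
Step 11: x=[5.5103] v=[-1.7381]
Step 12: x=[5.1968] v=[-1.2540]
Step 13: x=[5.0196] v=[-0.7089]
Step 14: x=[4.9873] v=[-0.1294]
Step 15: x=[5.1014] v=[0.4564]
First v>=0 after going negative at step 15, time=3.7500

Answer: 3.7500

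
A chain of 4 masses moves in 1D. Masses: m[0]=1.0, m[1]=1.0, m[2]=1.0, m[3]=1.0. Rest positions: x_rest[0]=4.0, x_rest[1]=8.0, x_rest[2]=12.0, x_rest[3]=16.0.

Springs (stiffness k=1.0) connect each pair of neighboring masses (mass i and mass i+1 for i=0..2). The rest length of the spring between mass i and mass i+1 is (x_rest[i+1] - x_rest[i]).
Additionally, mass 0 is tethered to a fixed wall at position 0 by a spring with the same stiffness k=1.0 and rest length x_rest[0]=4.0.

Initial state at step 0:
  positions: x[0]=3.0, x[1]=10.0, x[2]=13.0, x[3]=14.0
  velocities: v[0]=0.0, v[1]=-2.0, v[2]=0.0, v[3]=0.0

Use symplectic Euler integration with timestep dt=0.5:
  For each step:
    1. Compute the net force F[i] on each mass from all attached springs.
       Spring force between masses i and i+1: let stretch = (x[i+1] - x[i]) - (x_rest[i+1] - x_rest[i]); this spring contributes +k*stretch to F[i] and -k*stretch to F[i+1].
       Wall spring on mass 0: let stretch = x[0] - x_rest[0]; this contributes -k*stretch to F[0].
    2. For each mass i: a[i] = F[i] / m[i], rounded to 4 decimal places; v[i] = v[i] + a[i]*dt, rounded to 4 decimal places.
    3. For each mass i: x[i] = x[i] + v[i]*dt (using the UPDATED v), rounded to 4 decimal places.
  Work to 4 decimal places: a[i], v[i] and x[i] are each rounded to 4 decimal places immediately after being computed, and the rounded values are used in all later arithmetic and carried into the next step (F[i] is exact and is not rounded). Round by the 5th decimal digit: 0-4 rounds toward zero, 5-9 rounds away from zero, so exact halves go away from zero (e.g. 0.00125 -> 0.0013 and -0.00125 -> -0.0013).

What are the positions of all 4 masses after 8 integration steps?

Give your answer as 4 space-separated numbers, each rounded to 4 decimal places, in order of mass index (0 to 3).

Answer: 2.3889 6.8982 12.7160 12.9219

Derivation:
Step 0: x=[3.0000 10.0000 13.0000 14.0000] v=[0.0000 -2.0000 0.0000 0.0000]
Step 1: x=[4.0000 8.0000 12.5000 14.7500] v=[2.0000 -4.0000 -1.0000 1.5000]
Step 2: x=[5.0000 6.1250 11.4375 15.9375] v=[2.0000 -3.7500 -2.1250 2.3750]
Step 3: x=[5.0313 5.2969 10.1719 17.0000] v=[0.0625 -1.6563 -2.5313 2.1250]
Step 4: x=[3.8711 5.6211 9.3945 17.3555] v=[-2.3204 0.6484 -1.5548 0.7110]
Step 5: x=[2.1806 6.4512 9.6640 16.7208] v=[-3.3810 1.6601 0.5390 -1.2695]
Step 6: x=[1.0126 7.0168 10.8945 15.3219] v=[-2.3360 1.1312 2.4610 -2.7979]
Step 7: x=[1.0925 7.0508 12.2625 13.8161] v=[0.1598 0.0680 2.7359 -3.0116]
Step 8: x=[2.3889 6.8982 12.7160 12.9219] v=[2.5927 -0.3053 0.9069 -1.7884]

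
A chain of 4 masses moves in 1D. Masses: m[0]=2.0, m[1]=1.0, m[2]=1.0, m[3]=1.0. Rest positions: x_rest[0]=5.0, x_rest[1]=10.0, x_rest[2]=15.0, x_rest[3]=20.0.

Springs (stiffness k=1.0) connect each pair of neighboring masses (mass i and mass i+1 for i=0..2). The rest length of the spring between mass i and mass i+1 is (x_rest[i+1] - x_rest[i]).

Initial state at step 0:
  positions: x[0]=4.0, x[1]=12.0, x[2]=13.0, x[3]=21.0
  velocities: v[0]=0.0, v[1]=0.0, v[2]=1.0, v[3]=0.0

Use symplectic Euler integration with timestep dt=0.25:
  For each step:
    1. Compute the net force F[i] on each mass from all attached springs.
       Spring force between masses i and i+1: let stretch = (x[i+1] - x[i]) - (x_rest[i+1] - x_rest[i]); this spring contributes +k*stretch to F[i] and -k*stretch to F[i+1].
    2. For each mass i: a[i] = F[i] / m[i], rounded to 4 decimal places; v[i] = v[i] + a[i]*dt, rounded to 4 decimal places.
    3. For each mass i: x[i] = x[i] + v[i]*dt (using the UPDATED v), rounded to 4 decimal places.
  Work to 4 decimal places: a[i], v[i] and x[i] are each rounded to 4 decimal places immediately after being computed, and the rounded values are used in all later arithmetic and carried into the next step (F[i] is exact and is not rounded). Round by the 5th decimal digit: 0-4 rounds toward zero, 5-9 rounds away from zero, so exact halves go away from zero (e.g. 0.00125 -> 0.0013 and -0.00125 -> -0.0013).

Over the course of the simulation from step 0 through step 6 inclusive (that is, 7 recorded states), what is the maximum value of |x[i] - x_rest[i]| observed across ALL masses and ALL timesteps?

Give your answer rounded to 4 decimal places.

Step 0: x=[4.0000 12.0000 13.0000 21.0000] v=[0.0000 0.0000 1.0000 0.0000]
Step 1: x=[4.0938 11.5625 13.6875 20.8125] v=[0.3750 -1.7500 2.7500 -0.7500]
Step 2: x=[4.2647 10.7910 14.6875 20.4922] v=[0.6836 -3.0859 4.0000 -1.2813]
Step 3: x=[4.4833 9.8552 15.8068 20.1216] v=[0.8744 -3.7434 4.4771 -1.4825]
Step 4: x=[4.7135 8.9556 16.8238 19.7938] v=[0.9209 -3.5985 4.0679 -1.3112]
Step 5: x=[4.9201 8.2826 17.5347 19.5929] v=[0.8262 -2.6920 2.8434 -0.8037]
Step 6: x=[5.0755 7.9777 17.7959 19.5758] v=[0.6215 -1.2196 1.0449 -0.0683]
Max displacement = 2.7959

Answer: 2.7959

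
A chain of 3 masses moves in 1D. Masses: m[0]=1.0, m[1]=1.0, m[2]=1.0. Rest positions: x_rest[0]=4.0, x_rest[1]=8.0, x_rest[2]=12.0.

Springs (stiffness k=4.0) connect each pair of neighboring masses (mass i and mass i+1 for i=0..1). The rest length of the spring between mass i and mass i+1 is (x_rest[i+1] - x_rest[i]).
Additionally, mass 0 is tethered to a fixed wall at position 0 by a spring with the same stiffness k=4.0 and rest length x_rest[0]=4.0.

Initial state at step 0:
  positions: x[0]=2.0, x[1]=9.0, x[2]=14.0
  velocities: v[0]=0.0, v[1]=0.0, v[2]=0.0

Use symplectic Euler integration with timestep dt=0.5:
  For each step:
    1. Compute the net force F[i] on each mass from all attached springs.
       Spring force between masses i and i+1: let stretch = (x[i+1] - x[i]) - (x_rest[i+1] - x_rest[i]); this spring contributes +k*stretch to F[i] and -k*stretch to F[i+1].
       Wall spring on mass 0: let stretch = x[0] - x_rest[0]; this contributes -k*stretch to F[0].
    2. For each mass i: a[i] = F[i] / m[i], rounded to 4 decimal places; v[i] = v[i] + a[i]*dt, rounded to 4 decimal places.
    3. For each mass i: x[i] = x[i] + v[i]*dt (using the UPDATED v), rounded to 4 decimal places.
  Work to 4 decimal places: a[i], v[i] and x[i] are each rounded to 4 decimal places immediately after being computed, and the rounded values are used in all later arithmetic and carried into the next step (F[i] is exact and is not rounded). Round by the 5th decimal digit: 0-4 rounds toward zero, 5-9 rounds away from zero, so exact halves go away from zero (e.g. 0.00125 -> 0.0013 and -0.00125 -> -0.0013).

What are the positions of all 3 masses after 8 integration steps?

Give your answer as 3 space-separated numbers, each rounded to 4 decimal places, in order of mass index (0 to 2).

Answer: 1.0000 9.0000 11.0000

Derivation:
Step 0: x=[2.0000 9.0000 14.0000] v=[0.0000 0.0000 0.0000]
Step 1: x=[7.0000 7.0000 13.0000] v=[10.0000 -4.0000 -2.0000]
Step 2: x=[5.0000 11.0000 10.0000] v=[-4.0000 8.0000 -6.0000]
Step 3: x=[4.0000 8.0000 12.0000] v=[-2.0000 -6.0000 4.0000]
Step 4: x=[3.0000 5.0000 14.0000] v=[-2.0000 -6.0000 4.0000]
Step 5: x=[1.0000 9.0000 11.0000] v=[-4.0000 8.0000 -6.0000]
Step 6: x=[6.0000 7.0000 10.0000] v=[10.0000 -4.0000 -2.0000]
Step 7: x=[6.0000 7.0000 10.0000] v=[0.0000 0.0000 0.0000]
Step 8: x=[1.0000 9.0000 11.0000] v=[-10.0000 4.0000 2.0000]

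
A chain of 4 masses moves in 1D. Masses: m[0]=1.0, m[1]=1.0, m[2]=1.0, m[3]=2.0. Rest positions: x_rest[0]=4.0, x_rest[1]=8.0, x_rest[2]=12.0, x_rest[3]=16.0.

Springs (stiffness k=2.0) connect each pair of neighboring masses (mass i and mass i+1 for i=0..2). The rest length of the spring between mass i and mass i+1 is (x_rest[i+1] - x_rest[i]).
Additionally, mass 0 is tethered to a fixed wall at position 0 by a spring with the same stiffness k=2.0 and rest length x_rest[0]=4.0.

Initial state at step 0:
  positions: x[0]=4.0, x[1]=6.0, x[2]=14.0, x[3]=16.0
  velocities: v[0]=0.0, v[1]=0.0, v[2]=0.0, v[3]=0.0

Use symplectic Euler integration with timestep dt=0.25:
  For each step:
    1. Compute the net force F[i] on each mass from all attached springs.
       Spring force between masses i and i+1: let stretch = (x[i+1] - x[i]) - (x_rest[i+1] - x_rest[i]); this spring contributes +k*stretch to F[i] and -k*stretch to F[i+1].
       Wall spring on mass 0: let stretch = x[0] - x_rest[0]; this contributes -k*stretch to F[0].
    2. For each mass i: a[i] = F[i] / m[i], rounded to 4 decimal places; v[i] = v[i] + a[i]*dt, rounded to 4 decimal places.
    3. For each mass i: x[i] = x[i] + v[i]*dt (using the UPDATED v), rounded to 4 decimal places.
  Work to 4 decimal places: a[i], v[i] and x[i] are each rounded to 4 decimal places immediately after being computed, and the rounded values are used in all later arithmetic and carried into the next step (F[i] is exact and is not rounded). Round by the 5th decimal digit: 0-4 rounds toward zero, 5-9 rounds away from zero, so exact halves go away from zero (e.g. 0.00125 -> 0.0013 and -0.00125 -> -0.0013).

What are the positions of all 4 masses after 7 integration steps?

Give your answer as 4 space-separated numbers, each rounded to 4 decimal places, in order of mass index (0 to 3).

Answer: 5.2923 7.8142 12.1060 15.9806

Derivation:
Step 0: x=[4.0000 6.0000 14.0000 16.0000] v=[0.0000 0.0000 0.0000 0.0000]
Step 1: x=[3.7500 6.7500 13.2500 16.1250] v=[-1.0000 3.0000 -3.0000 0.5000]
Step 2: x=[3.4063 7.9375 12.0469 16.3203] v=[-1.3750 4.7500 -4.8125 0.7813]
Step 3: x=[3.2032 9.0723 10.8643 16.4986] v=[-0.8126 4.5391 -4.7305 0.7130]
Step 4: x=[3.3333 9.6975 10.1620 16.5747] v=[0.5204 2.5006 -2.8094 0.3044]
Step 5: x=[3.8423 9.5852 10.2032 16.5000] v=[2.0359 -0.4493 0.1647 -0.2988]
Step 6: x=[4.5889 8.8323 10.9542 16.2818] v=[2.9862 -3.0118 3.0041 -0.8730]
Step 7: x=[5.2923 7.8142 12.1060 15.9806] v=[2.8135 -4.0726 4.6070 -1.2049]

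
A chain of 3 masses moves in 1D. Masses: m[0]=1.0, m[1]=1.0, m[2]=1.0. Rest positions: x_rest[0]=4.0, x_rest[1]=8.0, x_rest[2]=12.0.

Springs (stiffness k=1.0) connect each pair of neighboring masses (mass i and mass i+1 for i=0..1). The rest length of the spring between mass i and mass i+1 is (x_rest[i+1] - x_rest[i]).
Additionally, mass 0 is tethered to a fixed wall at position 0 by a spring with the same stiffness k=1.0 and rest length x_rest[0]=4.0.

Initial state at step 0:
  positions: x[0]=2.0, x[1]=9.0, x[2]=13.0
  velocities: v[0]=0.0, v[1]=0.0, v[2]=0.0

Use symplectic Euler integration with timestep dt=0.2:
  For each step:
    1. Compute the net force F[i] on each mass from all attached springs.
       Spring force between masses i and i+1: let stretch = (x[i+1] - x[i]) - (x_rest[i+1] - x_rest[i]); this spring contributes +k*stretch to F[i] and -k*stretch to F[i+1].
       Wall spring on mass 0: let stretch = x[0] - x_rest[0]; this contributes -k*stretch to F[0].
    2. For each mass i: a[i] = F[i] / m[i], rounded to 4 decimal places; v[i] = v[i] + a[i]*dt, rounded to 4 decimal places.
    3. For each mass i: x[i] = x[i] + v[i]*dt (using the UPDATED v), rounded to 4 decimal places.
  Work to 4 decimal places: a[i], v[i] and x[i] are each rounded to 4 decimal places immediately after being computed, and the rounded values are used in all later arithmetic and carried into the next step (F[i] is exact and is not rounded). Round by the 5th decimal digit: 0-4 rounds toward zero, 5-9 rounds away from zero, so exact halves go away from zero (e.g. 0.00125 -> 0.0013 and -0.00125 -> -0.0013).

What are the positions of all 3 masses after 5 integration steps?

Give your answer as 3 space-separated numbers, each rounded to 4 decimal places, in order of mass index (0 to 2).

Step 0: x=[2.0000 9.0000 13.0000] v=[0.0000 0.0000 0.0000]
Step 1: x=[2.2000 8.8800 13.0000] v=[1.0000 -0.6000 0.0000]
Step 2: x=[2.5792 8.6576 12.9952] v=[1.8960 -1.1120 -0.0240]
Step 3: x=[3.0984 8.3656 12.9769] v=[2.5958 -1.4602 -0.0915]
Step 4: x=[3.7043 8.0473 12.9341] v=[3.0296 -1.5914 -0.2138]
Step 5: x=[4.3358 7.7508 12.8559] v=[3.1573 -1.4826 -0.3912]

Answer: 4.3358 7.7508 12.8559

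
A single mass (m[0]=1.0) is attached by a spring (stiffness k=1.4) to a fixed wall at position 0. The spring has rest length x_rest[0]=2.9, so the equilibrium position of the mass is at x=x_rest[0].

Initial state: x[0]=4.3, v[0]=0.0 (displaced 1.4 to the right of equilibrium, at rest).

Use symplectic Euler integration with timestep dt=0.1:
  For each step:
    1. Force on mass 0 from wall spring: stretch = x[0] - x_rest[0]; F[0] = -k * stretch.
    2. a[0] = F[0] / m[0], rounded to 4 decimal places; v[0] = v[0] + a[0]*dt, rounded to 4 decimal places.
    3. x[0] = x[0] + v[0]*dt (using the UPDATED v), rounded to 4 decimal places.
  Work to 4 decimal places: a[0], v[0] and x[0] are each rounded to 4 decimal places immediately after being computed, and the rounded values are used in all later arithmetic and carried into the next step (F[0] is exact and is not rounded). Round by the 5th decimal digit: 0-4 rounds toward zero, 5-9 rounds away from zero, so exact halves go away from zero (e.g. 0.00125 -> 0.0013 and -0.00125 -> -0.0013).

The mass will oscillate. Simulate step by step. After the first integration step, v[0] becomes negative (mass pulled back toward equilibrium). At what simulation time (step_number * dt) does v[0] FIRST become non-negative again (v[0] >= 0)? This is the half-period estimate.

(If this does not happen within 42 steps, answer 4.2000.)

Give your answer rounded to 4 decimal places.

Step 0: x=[4.3000] v=[0.0000]
Step 1: x=[4.2804] v=[-0.1960]
Step 2: x=[4.2415] v=[-0.3893]
Step 3: x=[4.1838] v=[-0.5771]
Step 4: x=[4.1081] v=[-0.7568]
Step 5: x=[4.0155] v=[-0.9259]
Step 6: x=[3.9073] v=[-1.0821]
Step 7: x=[3.7850] v=[-1.2231]
Step 8: x=[3.6503] v=[-1.3470]
Step 9: x=[3.5051] v=[-1.4520]
Step 10: x=[3.3514] v=[-1.5367]
Step 11: x=[3.1914] v=[-1.5999]
Step 12: x=[3.0273] v=[-1.6407]
Step 13: x=[2.8615] v=[-1.6585]
Step 14: x=[2.6962] v=[-1.6531]
Step 15: x=[2.5337] v=[-1.6246]
Step 16: x=[2.3764] v=[-1.5733]
Step 17: x=[2.2264] v=[-1.5000]
Step 18: x=[2.0858] v=[-1.4057]
Step 19: x=[1.9566] v=[-1.2917]
Step 20: x=[1.8406] v=[-1.1596]
Step 21: x=[1.7395] v=[-1.0113]
Step 22: x=[1.6546] v=[-0.8488]
Step 23: x=[1.5872] v=[-0.6744]
Step 24: x=[1.5381] v=[-0.4906]
Step 25: x=[1.5081] v=[-0.2999]
Step 26: x=[1.4976] v=[-0.1050]
Step 27: x=[1.5067] v=[0.0913]
First v>=0 after going negative at step 27, time=2.7000

Answer: 2.7000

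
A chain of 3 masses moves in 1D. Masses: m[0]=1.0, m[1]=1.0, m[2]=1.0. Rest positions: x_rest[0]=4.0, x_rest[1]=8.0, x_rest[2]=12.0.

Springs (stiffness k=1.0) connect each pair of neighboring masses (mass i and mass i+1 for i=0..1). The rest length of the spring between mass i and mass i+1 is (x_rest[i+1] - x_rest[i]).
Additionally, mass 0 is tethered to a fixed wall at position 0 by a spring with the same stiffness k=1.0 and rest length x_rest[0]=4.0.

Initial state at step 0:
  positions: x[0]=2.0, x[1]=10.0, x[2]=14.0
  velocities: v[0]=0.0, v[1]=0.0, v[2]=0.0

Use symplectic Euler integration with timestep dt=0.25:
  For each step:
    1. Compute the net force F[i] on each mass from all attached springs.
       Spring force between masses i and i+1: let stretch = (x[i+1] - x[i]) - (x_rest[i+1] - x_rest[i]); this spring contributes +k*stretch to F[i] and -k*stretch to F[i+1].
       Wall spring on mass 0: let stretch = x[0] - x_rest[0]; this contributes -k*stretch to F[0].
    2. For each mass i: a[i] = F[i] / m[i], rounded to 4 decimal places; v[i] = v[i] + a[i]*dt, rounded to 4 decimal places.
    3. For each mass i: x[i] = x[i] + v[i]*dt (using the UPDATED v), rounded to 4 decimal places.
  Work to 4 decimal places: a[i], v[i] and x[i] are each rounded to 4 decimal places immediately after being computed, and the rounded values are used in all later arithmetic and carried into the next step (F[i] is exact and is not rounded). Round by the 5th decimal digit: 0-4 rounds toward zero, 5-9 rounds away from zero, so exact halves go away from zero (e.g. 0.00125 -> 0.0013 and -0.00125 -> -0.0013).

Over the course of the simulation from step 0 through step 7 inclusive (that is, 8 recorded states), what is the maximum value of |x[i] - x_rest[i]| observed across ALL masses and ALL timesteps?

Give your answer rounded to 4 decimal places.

Answer: 2.6576

Derivation:
Step 0: x=[2.0000 10.0000 14.0000] v=[0.0000 0.0000 0.0000]
Step 1: x=[2.3750 9.7500 14.0000] v=[1.5000 -1.0000 0.0000]
Step 2: x=[3.0625 9.3047 13.9844] v=[2.7500 -1.7813 -0.0625]
Step 3: x=[3.9487 8.7617 13.9263] v=[3.5449 -2.1719 -0.2324]
Step 4: x=[4.8890 8.2407 13.7954] v=[3.7610 -2.0840 -0.5236]
Step 5: x=[5.7332 7.8574 13.5673] v=[3.3767 -1.5333 -0.9123]
Step 6: x=[6.3518 7.6982 13.2324] v=[2.4745 -0.6369 -1.3398]
Step 7: x=[6.6576 7.8007 12.8016] v=[1.2232 0.4101 -1.7234]
Max displacement = 2.6576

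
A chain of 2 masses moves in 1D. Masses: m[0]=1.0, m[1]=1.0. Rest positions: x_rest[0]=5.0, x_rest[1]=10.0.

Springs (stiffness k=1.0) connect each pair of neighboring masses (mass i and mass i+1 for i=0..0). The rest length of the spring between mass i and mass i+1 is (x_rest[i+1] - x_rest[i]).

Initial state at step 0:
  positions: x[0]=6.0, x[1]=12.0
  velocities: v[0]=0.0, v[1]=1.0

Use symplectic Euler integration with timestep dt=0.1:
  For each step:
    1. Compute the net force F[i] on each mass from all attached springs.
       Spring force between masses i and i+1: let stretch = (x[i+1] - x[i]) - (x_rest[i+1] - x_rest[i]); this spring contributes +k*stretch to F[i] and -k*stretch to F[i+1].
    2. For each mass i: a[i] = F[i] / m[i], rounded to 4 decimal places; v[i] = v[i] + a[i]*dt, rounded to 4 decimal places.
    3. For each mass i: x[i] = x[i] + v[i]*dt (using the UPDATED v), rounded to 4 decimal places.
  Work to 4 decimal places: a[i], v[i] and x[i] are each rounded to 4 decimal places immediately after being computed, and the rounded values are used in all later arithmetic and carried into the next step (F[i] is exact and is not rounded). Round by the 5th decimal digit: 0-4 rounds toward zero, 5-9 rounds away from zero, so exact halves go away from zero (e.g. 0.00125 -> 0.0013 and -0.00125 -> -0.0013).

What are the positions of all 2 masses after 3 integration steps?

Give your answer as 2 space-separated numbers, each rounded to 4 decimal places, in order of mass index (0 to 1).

Answer: 6.0630 12.2370

Derivation:
Step 0: x=[6.0000 12.0000] v=[0.0000 1.0000]
Step 1: x=[6.0100 12.0900] v=[0.1000 0.9000]
Step 2: x=[6.0308 12.1692] v=[0.2080 0.7920]
Step 3: x=[6.0630 12.2370] v=[0.3218 0.6782]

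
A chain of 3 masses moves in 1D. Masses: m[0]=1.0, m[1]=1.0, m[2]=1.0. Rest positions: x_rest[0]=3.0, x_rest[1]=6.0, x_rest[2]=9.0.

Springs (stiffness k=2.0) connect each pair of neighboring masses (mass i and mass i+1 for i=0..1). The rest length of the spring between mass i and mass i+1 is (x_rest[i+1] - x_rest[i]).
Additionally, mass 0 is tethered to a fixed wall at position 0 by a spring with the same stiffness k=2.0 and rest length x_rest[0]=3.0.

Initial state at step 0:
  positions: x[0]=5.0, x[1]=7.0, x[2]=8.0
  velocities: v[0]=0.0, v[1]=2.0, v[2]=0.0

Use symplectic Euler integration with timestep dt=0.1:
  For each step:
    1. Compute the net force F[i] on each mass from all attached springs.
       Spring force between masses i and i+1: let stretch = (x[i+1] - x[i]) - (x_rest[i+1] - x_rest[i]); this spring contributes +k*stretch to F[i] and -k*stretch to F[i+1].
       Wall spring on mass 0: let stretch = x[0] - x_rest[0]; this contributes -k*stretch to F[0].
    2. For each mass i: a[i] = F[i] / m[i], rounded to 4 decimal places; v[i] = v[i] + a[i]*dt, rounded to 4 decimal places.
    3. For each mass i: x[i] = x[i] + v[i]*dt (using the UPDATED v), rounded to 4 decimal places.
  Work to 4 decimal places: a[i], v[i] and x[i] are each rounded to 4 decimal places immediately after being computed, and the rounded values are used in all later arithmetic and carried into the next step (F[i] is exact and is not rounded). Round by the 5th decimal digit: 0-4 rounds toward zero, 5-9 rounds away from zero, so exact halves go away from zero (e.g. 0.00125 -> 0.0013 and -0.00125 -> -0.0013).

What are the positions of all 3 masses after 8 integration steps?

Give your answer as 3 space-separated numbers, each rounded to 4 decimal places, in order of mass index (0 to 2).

Step 0: x=[5.0000 7.0000 8.0000] v=[0.0000 2.0000 0.0000]
Step 1: x=[4.9400 7.1800 8.0400] v=[-0.6000 1.8000 0.4000]
Step 2: x=[4.8260 7.3324 8.1228] v=[-1.1400 1.5240 0.8280]
Step 3: x=[4.6656 7.4505 8.2498] v=[-1.6039 1.1808 1.2699]
Step 4: x=[4.4676 7.5289 8.4208] v=[-1.9800 0.7837 1.7100]
Step 5: x=[4.2415 7.5639 8.6340] v=[-2.2613 0.3498 2.1316]
Step 6: x=[3.9970 7.5538 8.8858] v=[-2.4451 -0.1007 2.5176]
Step 7: x=[3.7437 7.4992 9.1709] v=[-2.5331 -0.5457 2.8512]
Step 8: x=[3.4906 7.4030 9.4826] v=[-2.5307 -0.9625 3.1169]

Answer: 3.4906 7.4030 9.4826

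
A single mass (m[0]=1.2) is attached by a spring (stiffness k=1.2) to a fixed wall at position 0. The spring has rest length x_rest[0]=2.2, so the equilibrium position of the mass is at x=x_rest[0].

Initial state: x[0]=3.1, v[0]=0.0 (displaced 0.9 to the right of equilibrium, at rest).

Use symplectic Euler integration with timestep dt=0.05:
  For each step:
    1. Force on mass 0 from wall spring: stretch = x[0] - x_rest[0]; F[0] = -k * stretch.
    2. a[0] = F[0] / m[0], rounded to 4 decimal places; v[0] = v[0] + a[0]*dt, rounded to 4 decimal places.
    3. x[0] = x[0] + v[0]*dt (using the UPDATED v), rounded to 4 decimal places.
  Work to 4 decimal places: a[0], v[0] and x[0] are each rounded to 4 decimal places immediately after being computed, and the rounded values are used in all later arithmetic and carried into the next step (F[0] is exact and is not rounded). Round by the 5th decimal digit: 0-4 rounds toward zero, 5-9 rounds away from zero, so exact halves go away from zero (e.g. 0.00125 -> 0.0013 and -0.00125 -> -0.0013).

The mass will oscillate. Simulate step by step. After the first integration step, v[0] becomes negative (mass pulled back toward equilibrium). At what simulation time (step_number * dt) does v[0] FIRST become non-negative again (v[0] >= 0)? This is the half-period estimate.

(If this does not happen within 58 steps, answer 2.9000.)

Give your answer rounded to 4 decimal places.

Answer: 2.9000

Derivation:
Step 0: x=[3.1000] v=[0.0000]
Step 1: x=[3.0978] v=[-0.0450]
Step 2: x=[3.0933] v=[-0.0899]
Step 3: x=[3.0866] v=[-0.1346]
Step 4: x=[3.0777] v=[-0.1789]
Step 5: x=[3.0666] v=[-0.2228]
Step 6: x=[3.0533] v=[-0.2661]
Step 7: x=[3.0379] v=[-0.3088]
Step 8: x=[3.0204] v=[-0.3507]
Step 9: x=[3.0008] v=[-0.3917]
Step 10: x=[2.9792] v=[-0.4317]
Step 11: x=[2.9557] v=[-0.4707]
Step 12: x=[2.9303] v=[-0.5085]
Step 13: x=[2.9031] v=[-0.5450]
Step 14: x=[2.8741] v=[-0.5802]
Step 15: x=[2.8434] v=[-0.6139]
Step 16: x=[2.8111] v=[-0.6461]
Step 17: x=[2.7773] v=[-0.6767]
Step 18: x=[2.7420] v=[-0.7056]
Step 19: x=[2.7054] v=[-0.7327]
Step 20: x=[2.6675] v=[-0.7580]
Step 21: x=[2.6284] v=[-0.7814]
Step 22: x=[2.5883] v=[-0.8028]
Step 23: x=[2.5472] v=[-0.8222]
Step 24: x=[2.5052] v=[-0.8396]
Step 25: x=[2.4625] v=[-0.8549]
Step 26: x=[2.4191] v=[-0.8680]
Step 27: x=[2.3752] v=[-0.8790]
Step 28: x=[2.3308] v=[-0.8878]
Step 29: x=[2.2861] v=[-0.8943]
Step 30: x=[2.2412] v=[-0.8986]
Step 31: x=[2.1962] v=[-0.9007]
Step 32: x=[2.1512] v=[-0.9005]
Step 33: x=[2.1063] v=[-0.8981]
Step 34: x=[2.0616] v=[-0.8934]
Step 35: x=[2.0173] v=[-0.8865]
Step 36: x=[1.9734] v=[-0.8774]
Step 37: x=[1.9301] v=[-0.8661]
Step 38: x=[1.8875] v=[-0.8526]
Step 39: x=[1.8457] v=[-0.8370]
Step 40: x=[1.8047] v=[-0.8193]
Step 41: x=[1.7647] v=[-0.7995]
Step 42: x=[1.7258] v=[-0.7777]
Step 43: x=[1.6881] v=[-0.7540]
Step 44: x=[1.6517] v=[-0.7284]
Step 45: x=[1.6167] v=[-0.7010]
Step 46: x=[1.5831] v=[-0.6718]
Step 47: x=[1.5511] v=[-0.6410]
Step 48: x=[1.5207] v=[-0.6086]
Step 49: x=[1.4920] v=[-0.5746]
Step 50: x=[1.4650] v=[-0.5392]
Step 51: x=[1.4399] v=[-0.5025]
Step 52: x=[1.4167] v=[-0.4645]
Step 53: x=[1.3954] v=[-0.4253]
Step 54: x=[1.3761] v=[-0.3851]
Step 55: x=[1.3589] v=[-0.3439]
Step 56: x=[1.3438] v=[-0.3018]
Step 57: x=[1.3309] v=[-0.2590]
Step 58: x=[1.3201] v=[-0.2155]
v[0] did not become non-negative within 58 steps; using fallback time=2.9000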